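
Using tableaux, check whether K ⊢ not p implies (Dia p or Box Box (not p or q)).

Not valid

Tableau for the negation not (not p implies (Dia p or Box Box (not p or q))):
1. not (not p implies (Dia p or Box Box (not p or q))), w0
2. not p, w0
3. not (Dia p or Box Box (not p or q)), w0
4. not Dia p, w0
5. not Box Box (not p or q), w0
6. not Box (not p or q), w1
7. not p, w1
8. not (not p or q), w2
9. p, w2
10. not q, w2
Accessibility: w0Rw1, w1Rw2
The negation has an open branch (countermodel exists).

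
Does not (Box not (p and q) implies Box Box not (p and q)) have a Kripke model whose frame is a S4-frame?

1. not (Box not (p and q) implies Box Box not (p and q)), 0
2. Box not (p and q), 0
3. not Box Box not (p and q), 0
4. not (p and q), 0
5. not q, 0
6. not Box not (p and q), 1
7. not (p and q), 1
8. not q, 1
9. p and q, 2
10. p, 2
11. q, 2
12. not (p and q), 2
13. not q, 2
Accessibility: 0R0, 0R1, 0R2, 1R1, 1R2, 2R2
Branch closes: q and not q both at 2.
Every branch closes; the branch above is one of them.

Unsatisfiable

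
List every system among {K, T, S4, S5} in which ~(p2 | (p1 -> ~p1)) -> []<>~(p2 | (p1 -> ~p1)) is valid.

S5

S4-tableau for the negation ~(~(p2 | (p1 -> ~p1)) -> []<>~(p2 | (p1 -> ~p1))):
1. ~(~(p2 | (p1 -> ~p1)) -> []<>~(p2 | (p1 -> ~p1))), w0
2. ~(p2 | (p1 -> ~p1)), w0
3. ~[]<>~(p2 | (p1 -> ~p1)), w0
4. ~p2, w0
5. ~(p1 -> ~p1), w0
6. p1, w0
7. ~<>~(p2 | (p1 -> ~p1)), w1
8. p2 | (p1 -> ~p1), w1
9. p1 -> ~p1, w1
10. ~p1, w1
Accessibility: w0Rw0, w0Rw1, w1Rw1
Complete open branch: countermodel on an S4-frame, so not valid in S4, nor in K, T (the same frame is also a K-frame and a T-frame).
S5-tableau for the negation ~(~(p2 | (p1 -> ~p1)) -> []<>~(p2 | (p1 -> ~p1))):
1. ~(~(p2 | (p1 -> ~p1)) -> []<>~(p2 | (p1 -> ~p1))), w0
2. ~(p2 | (p1 -> ~p1)), w0
3. ~[]<>~(p2 | (p1 -> ~p1)), w0
4. ~p2, w0
5. ~(p1 -> ~p1), w0
6. p1, w0
7. ~<>~(p2 | (p1 -> ~p1)), w1
8. p2 | (p1 -> ~p1), w0
9. p2 | (p1 -> ~p1), w1
10. p1 -> ~p1, w0
11. p1 -> ~p1, w1
12. ~p1, w0
Accessibility: w0Rw0, w0Rw1, w1Rw0, w1Rw1
Branch closes: p1 and ~p1 both at w0.
Every branch closes (one shown): valid in S5.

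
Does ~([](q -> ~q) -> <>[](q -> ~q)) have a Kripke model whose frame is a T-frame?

1. ~([](q -> ~q) -> <>[](q -> ~q)), 0
2. [](q -> ~q), 0   [~->-rule on 1]
3. ~<>[](q -> ~q), 0   [~->-rule on 1]
4. q -> ~q, 0   [[]-rule on 2 via 0R0]
5. ~[](q -> ~q), 0   [~<>-rule on 3 via 0R0]
6. ~q, 0   [->-rule on 4 (branches; this branch)]
7. ~(q -> ~q), 1   [~[]-rule on 5: fresh world 1, 0R1]
8. q, 1   [~->-rule on 7]
9. q -> ~q, 1   [[]-rule on 2 via 0R1]
10. ~[](q -> ~q), 1   [~<>-rule on 3 via 0R1]
11. ~q, 1   [->-rule on 9 (branches; this branch)]
Accessibility: 0R0, 0R1, 1R1
Branch closes: q and ~q both at 1.
(One branch shown.) All branches close.

No, unsatisfiable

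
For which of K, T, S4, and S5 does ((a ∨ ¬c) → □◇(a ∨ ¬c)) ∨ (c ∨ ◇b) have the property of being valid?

S5

S4-tableau for the negation ¬(((a ∨ ¬c) → □◇(a ∨ ¬c)) ∨ (c ∨ ◇b)):
1. ¬(((a ∨ ¬c) → □◇(a ∨ ¬c)) ∨ (c ∨ ◇b)), 0
2. ¬((a ∨ ¬c) → □◇(a ∨ ¬c)), 0
3. ¬(c ∨ ◇b), 0
4. a ∨ ¬c, 0
5. ¬□◇(a ∨ ¬c), 0
6. ¬c, 0
7. ¬◇b, 0
8. ¬b, 0
9. ¬◇(a ∨ ¬c), 1
10. ¬b, 1
11. ¬(a ∨ ¬c), 1
12. ¬a, 1
13. c, 1
Accessibility: 0R0, 0R1, 1R1
Complete open branch: countermodel on an S4-frame, so not valid in S4, nor in K, T (the same frame is also a K-frame and a T-frame).
S5-tableau for the negation ¬(((a ∨ ¬c) → □◇(a ∨ ¬c)) ∨ (c ∨ ◇b)):
1. ¬(((a ∨ ¬c) → □◇(a ∨ ¬c)) ∨ (c ∨ ◇b)), 0
2. ¬((a ∨ ¬c) → □◇(a ∨ ¬c)), 0
3. ¬(c ∨ ◇b), 0
4. a ∨ ¬c, 0
5. ¬□◇(a ∨ ¬c), 0
6. ¬c, 0
7. ¬◇b, 0
8. ¬b, 0
9. ¬◇(a ∨ ¬c), 1
10. ¬b, 1
11. ¬(a ∨ ¬c), 0
12. ¬a, 0
13. c, 0
Accessibility: 0R0, 0R1, 1R0, 1R1
Branch closes: c and ¬c both at 0.
Every branch closes (one shown): valid in S5.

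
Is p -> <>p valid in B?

Tableau for the negation ~(p -> <>p):
1. ~(p -> <>p), w0
2. p, w0
3. ~<>p, w0
4. ~p, w0
Accessibility: w0Rw0
Branch closes: p and ~p both at w0.
Every branch of the negation's tableau closes; the branch above is one of them.

Valid in B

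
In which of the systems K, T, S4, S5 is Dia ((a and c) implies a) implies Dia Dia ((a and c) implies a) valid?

T, S4, S5

K-tableau for the negation not (Dia ((a and c) implies a) implies Dia Dia ((a and c) implies a)):
1. not (Dia ((a and c) implies a) implies Dia Dia ((a and c) implies a)), w0
2. Dia ((a and c) implies a), w0
3. not Dia Dia ((a and c) implies a), w0
4. (a and c) implies a, w1
5. not Dia ((a and c) implies a), w1
6. a, w1
Accessibility: w0Rw1
Complete open branch: countermodel on a K-frame, so not valid in K.
T-tableau for the negation not (Dia ((a and c) implies a) implies Dia Dia ((a and c) implies a)):
1. not (Dia ((a and c) implies a) implies Dia Dia ((a and c) implies a)), w0
2. Dia ((a and c) implies a), w0
3. not Dia Dia ((a and c) implies a), w0
4. not Dia ((a and c) implies a), w0
5. not ((a and c) implies a), w0
6. a and c, w0
7. not a, w0
8. a, w0
9. c, w0
Accessibility: w0Rw0
Branch closes: a and not a both at w0.
Every branch closes (one shown): valid in T, hence also in S4, S5 (every theorem of T is a theorem of S4 and S5).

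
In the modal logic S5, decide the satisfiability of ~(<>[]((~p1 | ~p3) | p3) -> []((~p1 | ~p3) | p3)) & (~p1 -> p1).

1. ~(<>[]((~p1 | ~p3) | p3) -> []((~p1 | ~p3) | p3)) & (~p1 -> p1), 0
2. ~(<>[]((~p1 | ~p3) | p3) -> []((~p1 | ~p3) | p3)), 0   [&-rule on 1]
3. ~p1 -> p1, 0   [&-rule on 1]
4. <>[]((~p1 | ~p3) | p3), 0   [~->-rule on 2]
5. ~[]((~p1 | ~p3) | p3), 0   [~->-rule on 2]
6. p1, 0   [->-rule on 3 (branches; this branch)]
7. []((~p1 | ~p3) | p3), 1   [<>-rule on 4: fresh world 1, 0R1]
8. (~p1 | ~p3) | p3, 0   [[]-rule on 7 via 1R0]
9. (~p1 | ~p3) | p3, 1   [[]-rule on 7 via 1R1]
10. ~p1 | ~p3, 0   [|-rule on 8 (branches; this branch)]
11. ~p1 | ~p3, 1   [|-rule on 9 (branches; this branch)]
12. ~p3, 0   [|-rule on 10 (branches; this branch)]
13. ~p3, 1   [|-rule on 11 (branches; this branch)]
14. ~((~p1 | ~p3) | p3), 2   [~[]-rule on 5: fresh world 2, 0R2]
15. ~(~p1 | ~p3), 2   [~|-rule on 14]
16. ~p3, 2   [~|-rule on 14]
17. p1, 2   [~|-rule on 15]
18. p3, 2   [~|-rule on 15]
Accessibility: 0R0, 0R1, 0R2, 1R0, 1R1, 1R2, 2R0, 2R1, 2R2
Branch closes: p3 and ~p3 both at 2.
Every branch closes; the branch above is one of them.

Unsatisfiable (every branch closes)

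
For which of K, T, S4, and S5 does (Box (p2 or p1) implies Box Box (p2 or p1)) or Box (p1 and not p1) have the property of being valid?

S4, S5

T-tableau for the negation not ((Box (p2 or p1) implies Box Box (p2 or p1)) or Box (p1 and not p1)):
1. not ((Box (p2 or p1) implies Box Box (p2 or p1)) or Box (p1 and not p1)), 0
2. not (Box (p2 or p1) implies Box Box (p2 or p1)), 0   [neg-or-rule on 1]
3. not Box (p1 and not p1), 0   [neg-or-rule on 1]
4. Box (p2 or p1), 0   [neg-implies-rule on 2]
5. not Box Box (p2 or p1), 0   [neg-implies-rule on 2]
6. p2 or p1, 0   [Box-rule on 4 via 0R0]
7. p1, 0   [or-rule on 6 (branches; this branch)]
8. not (p1 and not p1), 1   [neg-Box-rule on 3: fresh world 1, 0R1]
9. p2 or p1, 1   [Box-rule on 4 via 0R1]
10. p1, 1   [neg-and-rule on 8 (branches; this branch)]
11. not Box (p2 or p1), 2   [neg-Box-rule on 5: fresh world 2, 0R2]
12. p2 or p1, 2   [Box-rule on 4 via 0R2]
13. p1, 2   [or-rule on 12 (branches; this branch)]
14. not (p2 or p1), 3   [neg-Box-rule on 11: fresh world 3, 2R3]
15. not p2, 3   [neg-or-rule on 14]
16. not p1, 3   [neg-or-rule on 14]
Accessibility: 0R0, 0R1, 0R2, 1R1, 2R2, 2R3, 3R3
Complete open branch: countermodel on a T-frame, so not valid in T, nor in K (the same frame is also a K-frame).
S4-tableau for the negation not ((Box (p2 or p1) implies Box Box (p2 or p1)) or Box (p1 and not p1)):
1. not ((Box (p2 or p1) implies Box Box (p2 or p1)) or Box (p1 and not p1)), 0
2. not (Box (p2 or p1) implies Box Box (p2 or p1)), 0   [neg-or-rule on 1]
3. not Box (p1 and not p1), 0   [neg-or-rule on 1]
4. Box (p2 or p1), 0   [neg-implies-rule on 2]
5. not Box Box (p2 or p1), 0   [neg-implies-rule on 2]
6. p2 or p1, 0   [Box-rule on 4 via 0R0]
7. p1, 0   [or-rule on 6 (branches; this branch)]
8. not (p1 and not p1), 1   [neg-Box-rule on 3: fresh world 1, 0R1]
9. p2 or p1, 1   [Box-rule on 4 via 0R1]
10. p1, 1   [neg-and-rule on 8 (branches; this branch)]
11. not Box (p2 or p1), 2   [neg-Box-rule on 5: fresh world 2, 0R2]
12. p2 or p1, 2   [Box-rule on 4 via 0R2]
13. p1, 2   [or-rule on 12 (branches; this branch)]
14. not (p2 or p1), 3   [neg-Box-rule on 11: fresh world 3, 2R3]
15. not p2, 3   [neg-or-rule on 14]
16. not p1, 3   [neg-or-rule on 14]
17. p2 or p1, 3   [Box-rule on 4 via 0R3]
18. p1, 3   [or-rule on 17 (branches; this branch)]
Accessibility: 0R0, 0R1, 0R2, 0R3, 1R1, 2R2, 2R3, 3R3
Branch closes: p1 and not p1 both at 3.
Every branch closes (one shown): valid in S4, hence also in S5 (every theorem of S4 is a theorem of S5).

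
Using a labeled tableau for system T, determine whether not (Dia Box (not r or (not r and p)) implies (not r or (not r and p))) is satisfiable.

Satisfiable

1. not (Dia Box (not r or (not r and p)) implies (not r or (not r and p))), w0
2. Dia Box (not r or (not r and p)), w0
3. not (not r or (not r and p)), w0
4. r, w0
5. not (not r and p), w0
6. not p, w0
7. Box (not r or (not r and p)), w1
8. not r or (not r and p), w1
9. not r and p, w1
10. not r, w1
11. p, w1
Accessibility: w0Rw0, w0Rw1, w1Rw1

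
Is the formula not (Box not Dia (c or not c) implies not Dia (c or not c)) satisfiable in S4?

1. not (Box not Dia (c or not c) implies not Dia (c or not c)), w0
2. Box not Dia (c or not c), w0
3. Dia (c or not c), w0
4. not Dia (c or not c), w0
5. not (c or not c), w0
6. not c, w0
7. c, w0
Accessibility: w0Rw0
Branch closes: c and not c both at w0.
All branches of the tableau close; one closing branch shown above.

No, unsatisfiable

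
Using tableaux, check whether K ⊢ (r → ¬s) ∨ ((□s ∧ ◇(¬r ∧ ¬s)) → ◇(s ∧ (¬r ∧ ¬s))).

Valid in K

Tableau for the negation ¬((r → ¬s) ∨ ((□s ∧ ◇(¬r ∧ ¬s)) → ◇(s ∧ (¬r ∧ ¬s)))):
1. ¬((r → ¬s) ∨ ((□s ∧ ◇(¬r ∧ ¬s)) → ◇(s ∧ (¬r ∧ ¬s)))), u
2. ¬(r → ¬s), u   [¬∨-rule on 1]
3. ¬((□s ∧ ◇(¬r ∧ ¬s)) → ◇(s ∧ (¬r ∧ ¬s))), u   [¬∨-rule on 1]
4. r, u   [¬→-rule on 2]
5. s, u   [¬→-rule on 2]
6. □s ∧ ◇(¬r ∧ ¬s), u   [¬→-rule on 3]
7. ¬◇(s ∧ (¬r ∧ ¬s)), u   [¬→-rule on 3]
8. □s, u   [∧-rule on 6]
9. ◇(¬r ∧ ¬s), u   [∧-rule on 6]
10. ¬r ∧ ¬s, v   [◇-rule on 9: fresh world v, uRv]
11. ¬r, v   [∧-rule on 10]
12. ¬s, v   [∧-rule on 10]
13. ¬(s ∧ (¬r ∧ ¬s)), v   [¬◇-rule on 7 via uRv]
14. s, v   [□-rule on 8 via uRv]
Accessibility: uRv
Branch closes: s and ¬s both at v.
All branches of the negation close; one closing branch shown above.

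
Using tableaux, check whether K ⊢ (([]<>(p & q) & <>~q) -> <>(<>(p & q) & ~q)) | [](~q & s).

Tableau for the negation ~((([]<>(p & q) & <>~q) -> <>(<>(p & q) & ~q)) | [](~q & s)):
1. ~((([]<>(p & q) & <>~q) -> <>(<>(p & q) & ~q)) | [](~q & s)), 0
2. ~(([]<>(p & q) & <>~q) -> <>(<>(p & q) & ~q)), 0
3. ~[](~q & s), 0
4. []<>(p & q) & <>~q, 0
5. ~<>(<>(p & q) & ~q), 0
6. []<>(p & q), 0
7. <>~q, 0
8. ~(~q & s), 1
9. ~(<>(p & q) & ~q), 1
10. <>(p & q), 1
11. ~s, 1
12. q, 1
13. ~q, 2
14. ~(<>(p & q) & ~q), 2
15. <>(p & q), 2
16. ~<>(p & q), 2
17. p & q, 3
18. p, 3
19. q, 3
20. p & q, 4
21. p, 4
22. q, 4
23. ~(p & q), 4
24. ~q, 4
Accessibility: 0R1, 0R2, 1R3, 2R4
Branch closes: q and ~q both at 4.
Every branch of the negation's tableau closes; the branch above is one of them.

Valid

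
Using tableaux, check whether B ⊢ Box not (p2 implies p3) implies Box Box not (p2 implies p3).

Tableau for the negation not (Box not (p2 implies p3) implies Box Box not (p2 implies p3)):
1. not (Box not (p2 implies p3) implies Box Box not (p2 implies p3)), w0
2. Box not (p2 implies p3), w0
3. not Box Box not (p2 implies p3), w0
4. not (p2 implies p3), w0
5. p2, w0
6. not p3, w0
7. not Box not (p2 implies p3), w1
8. not (p2 implies p3), w1
9. p2, w1
10. not p3, w1
11. p2 implies p3, w2
12. p3, w2
Accessibility: w0Rw0, w0Rw1, w1Rw0, w1Rw1, w1Rw2, w2Rw1, w2Rw2
The negation has an open branch (countermodel exists).

Invalid (countermodel exists)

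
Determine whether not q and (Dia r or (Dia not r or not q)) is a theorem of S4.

No, not valid

Tableau for the negation not (not q and (Dia r or (Dia not r or not q))):
1. not (not q and (Dia r or (Dia not r or not q))), w0
2. q, w0   [neg-and-rule on 1 (branches; this branch)]
Accessibility: w0Rw0
The negation has an open branch (countermodel exists).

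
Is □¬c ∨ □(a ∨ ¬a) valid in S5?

Valid

Tableau for the negation ¬(□¬c ∨ □(a ∨ ¬a)):
1. ¬(□¬c ∨ □(a ∨ ¬a)), u
2. ¬□¬c, u
3. ¬□(a ∨ ¬a), u
4. c, v
5. ¬(a ∨ ¬a), w
6. ¬a, w
7. a, w
Accessibility: uRu, uRv, uRw, vRu, vRv, vRw, wRu, wRv, wRw
Branch closes: a and ¬a both at w.
Every branch of the negation's tableau closes; the branch above is one of them.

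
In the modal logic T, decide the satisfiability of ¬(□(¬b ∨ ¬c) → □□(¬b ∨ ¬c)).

Satisfiable

1. ¬(□(¬b ∨ ¬c) → □□(¬b ∨ ¬c)), u
2. □(¬b ∨ ¬c), u
3. ¬□□(¬b ∨ ¬c), u
4. ¬b ∨ ¬c, u
5. ¬c, u
6. ¬□(¬b ∨ ¬c), v
7. ¬b ∨ ¬c, v
8. ¬c, v
9. ¬(¬b ∨ ¬c), w
10. b, w
11. c, w
Accessibility: uRu, uRv, vRv, vRw, wRw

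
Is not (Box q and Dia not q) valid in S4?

Valid in S4

Tableau for the negation Box q and Dia not q:
1. Box q and Dia not q, 0
2. Box q, 0   [and-rule on 1]
3. Dia not q, 0   [and-rule on 1]
4. q, 0   [Box-rule on 2 via 0R0]
5. not q, 1   [Dia-rule on 3: fresh world 1, 0R1]
6. q, 1   [Box-rule on 2 via 0R1]
Accessibility: 0R0, 0R1, 1R1
Branch closes: q and not q both at 1.
All branches of the negation close; one closing branch shown above.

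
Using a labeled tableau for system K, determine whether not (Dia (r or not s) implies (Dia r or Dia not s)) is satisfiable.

Unsatisfiable (every branch closes)

1. not (Dia (r or not s) implies (Dia r or Dia not s)), u
2. Dia (r or not s), u
3. not (Dia r or Dia not s), u
4. not Dia r, u
5. not Dia not s, u
6. r or not s, v
7. not r, v
8. s, v
9. not s, v
Accessibility: uRv
Branch closes: s and not s both at v.
All branches of the tableau close; one closing branch shown above.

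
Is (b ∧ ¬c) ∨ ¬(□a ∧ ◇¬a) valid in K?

Yes, valid

Tableau for the negation ¬((b ∧ ¬c) ∨ ¬(□a ∧ ◇¬a)):
1. ¬((b ∧ ¬c) ∨ ¬(□a ∧ ◇¬a)), 0
2. ¬(b ∧ ¬c), 0
3. □a ∧ ◇¬a, 0
4. □a, 0
5. ◇¬a, 0
6. c, 0
7. ¬a, 1
8. a, 1
Accessibility: 0R1
Branch closes: a and ¬a both at 1.
All branches of the negation close; one closing branch shown above.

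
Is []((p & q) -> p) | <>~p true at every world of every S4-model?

Valid

Tableau for the negation ~([]((p & q) -> p) | <>~p):
1. ~([]((p & q) -> p) | <>~p), w0
2. ~[]((p & q) -> p), w0   [~|-rule on 1]
3. ~<>~p, w0   [~|-rule on 1]
4. p, w0   [~<>-rule on 3 via w0Rw0]
5. ~((p & q) -> p), w1   [~[]-rule on 2: fresh world w1, w0Rw1]
6. p & q, w1   [~->-rule on 5]
7. ~p, w1   [~->-rule on 5]
8. p, w1   [&-rule on 6]
9. q, w1   [&-rule on 6]
Accessibility: w0Rw0, w0Rw1, w1Rw1
Branch closes: p and ~p both at w1.
Every branch of the negation's tableau closes; the branch above is one of them.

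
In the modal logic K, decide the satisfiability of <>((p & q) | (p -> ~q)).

1. <>((p & q) | (p -> ~q)), 0
2. (p & q) | (p -> ~q), 1
3. p -> ~q, 1
4. ~q, 1
Accessibility: 0R1

Yes, satisfiable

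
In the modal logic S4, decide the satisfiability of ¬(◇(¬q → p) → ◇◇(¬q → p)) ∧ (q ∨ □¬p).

Unsatisfiable (every branch closes)

1. ¬(◇(¬q → p) → ◇◇(¬q → p)) ∧ (q ∨ □¬p), u
2. ¬(◇(¬q → p) → ◇◇(¬q → p)), u   [∧-rule on 1]
3. q ∨ □¬p, u   [∧-rule on 1]
4. ◇(¬q → p), u   [¬→-rule on 2]
5. ¬◇◇(¬q → p), u   [¬→-rule on 2]
6. ¬◇(¬q → p), u   [¬◇-rule on 5 via uRu]
7. ¬(¬q → p), u   [¬◇-rule on 6 via uRu]
8. ¬q, u   [¬→-rule on 7]
9. ¬p, u   [¬→-rule on 7]
10. □¬p, u   [∨-rule on 3 (branches; this branch)]
11. ¬q → p, v   [◇-rule on 4: fresh world v, uRv]
12. ¬◇(¬q → p), v   [¬◇-rule on 5 via uRv]
13. ¬(¬q → p), v   [¬◇-rule on 6 via uRv]
14. ¬q, v   [¬→-rule on 13]
15. ¬p, v   [¬→-rule on 13]
16. p, v   [→-rule on 11 (branches; this branch)]
Accessibility: uRu, uRv, vRv
Branch closes: p and ¬p both at v.
(One branch shown.) All branches close.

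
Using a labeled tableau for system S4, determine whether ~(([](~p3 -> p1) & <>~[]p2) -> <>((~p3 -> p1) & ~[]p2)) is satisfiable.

Unsatisfiable

1. ~(([](~p3 -> p1) & <>~[]p2) -> <>((~p3 -> p1) & ~[]p2)), 0
2. [](~p3 -> p1) & <>~[]p2, 0
3. ~<>((~p3 -> p1) & ~[]p2), 0
4. [](~p3 -> p1), 0
5. <>~[]p2, 0
6. ~((~p3 -> p1) & ~[]p2), 0
7. ~p3 -> p1, 0
8. []p2, 0
9. p2, 0
10. p1, 0
11. ~[]p2, 1
12. ~((~p3 -> p1) & ~[]p2), 1
13. ~p3 -> p1, 1
14. p2, 1
15. []p2, 1
16. p1, 1
17. ~p2, 2
18. ~((~p3 -> p1) & ~[]p2), 2
19. ~p3 -> p1, 2
20. p2, 2
Accessibility: 0R0, 0R1, 0R2, 1R1, 1R2, 2R2
Branch closes: p2 and ~p2 both at 2.
Every branch closes; the branch above is one of them.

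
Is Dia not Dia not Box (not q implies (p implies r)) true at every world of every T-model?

Tableau for the negation not Dia not Dia not Box (not q implies (p implies r)):
1. not Dia not Dia not Box (not q implies (p implies r)), 0
2. Dia not Box (not q implies (p implies r)), 0
3. not Box (not q implies (p implies r)), 1
4. Dia not Box (not q implies (p implies r)), 1
5. not (not q implies (p implies r)), 2
6. not q, 2
7. not (p implies r), 2
8. p, 2
9. not r, 2
10. not Box (not q implies (p implies r)), 3
11. not (not q implies (p implies r)), 4
12. not q, 4
13. not (p implies r), 4
14. p, 4
15. not r, 4
Accessibility: 0R0, 0R1, 1R1, 1R2, 1R3, 2R2, 3R3, 3R4, 4R4
The negation has an open branch (countermodel exists).

Not valid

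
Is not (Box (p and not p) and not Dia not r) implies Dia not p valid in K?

No, not valid

Tableau for the negation not (not (Box (p and not p) and not Dia not r) implies Dia not p):
1. not (not (Box (p and not p) and not Dia not r) implies Dia not p), 0
2. not (Box (p and not p) and not Dia not r), 0   [neg-implies-rule on 1]
3. not Dia not p, 0   [neg-implies-rule on 1]
4. Dia not r, 0   [neg-and-rule on 2 (branches; this branch)]
5. not r, 1   [Dia-rule on 4: fresh world 1, 0R1]
6. p, 1   [neg-Dia-rule on 3 via 0R1]
Accessibility: 0R1
The negation has an open branch (countermodel exists).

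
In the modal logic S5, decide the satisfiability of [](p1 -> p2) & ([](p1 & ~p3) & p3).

Unsatisfiable (every branch closes)

1. [](p1 -> p2) & ([](p1 & ~p3) & p3), w0
2. [](p1 -> p2), w0
3. [](p1 & ~p3) & p3, w0
4. [](p1 & ~p3), w0
5. p3, w0
6. p1 -> p2, w0
7. p1 & ~p3, w0
8. p1, w0
9. ~p3, w0
Accessibility: w0Rw0
Branch closes: p3 and ~p3 both at w0.
All branches of the tableau close; one closing branch shown above.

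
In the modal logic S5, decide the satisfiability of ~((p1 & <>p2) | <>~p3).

Yes, satisfiable

1. ~((p1 & <>p2) | <>~p3), 0
2. ~(p1 & <>p2), 0
3. ~<>~p3, 0
4. p3, 0
5. ~<>p2, 0
6. ~p2, 0
Accessibility: 0R0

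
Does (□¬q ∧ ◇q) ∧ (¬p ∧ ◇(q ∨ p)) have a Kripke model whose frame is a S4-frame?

No, unsatisfiable

1. (□¬q ∧ ◇q) ∧ (¬p ∧ ◇(q ∨ p)), u
2. □¬q ∧ ◇q, u   [∧-rule on 1]
3. ¬p ∧ ◇(q ∨ p), u   [∧-rule on 1]
4. □¬q, u   [∧-rule on 2]
5. ◇q, u   [∧-rule on 2]
6. ¬p, u   [∧-rule on 3]
7. ◇(q ∨ p), u   [∧-rule on 3]
8. ¬q, u   [□-rule on 4 via uRu]
9. q, v   [◇-rule on 5: fresh world v, uRv]
10. ¬q, v   [□-rule on 4 via uRv]
Accessibility: uRu, uRv, vRv
Branch closes: q and ¬q both at v.
All branches of the tableau close; one closing branch shown above.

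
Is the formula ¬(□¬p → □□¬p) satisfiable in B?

1. ¬(□¬p → □□¬p), 0
2. □¬p, 0   [¬→-rule on 1]
3. ¬□□¬p, 0   [¬→-rule on 1]
4. ¬p, 0   [□-rule on 2 via 0R0]
5. ¬□¬p, 1   [¬□-rule on 3: fresh world 1, 0R1]
6. ¬p, 1   [□-rule on 2 via 0R1]
7. p, 2   [¬□-rule on 5: fresh world 2, 1R2]
Accessibility: 0R0, 0R1, 1R0, 1R1, 1R2, 2R1, 2R2

Satisfiable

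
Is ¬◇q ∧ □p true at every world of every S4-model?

Tableau for the negation ¬(¬◇q ∧ □p):
1. ¬(¬◇q ∧ □p), u
2. ¬□p, u   [¬∧-rule on 1 (branches; this branch)]
3. ¬p, v   [¬□-rule on 2: fresh world v, uRv]
Accessibility: uRu, uRv, vRv
The negation has an open branch (countermodel exists).

Invalid (countermodel exists)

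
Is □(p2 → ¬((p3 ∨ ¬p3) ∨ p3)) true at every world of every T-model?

Invalid (countermodel exists)

Tableau for the negation ¬□(p2 → ¬((p3 ∨ ¬p3) ∨ p3)):
1. ¬□(p2 → ¬((p3 ∨ ¬p3) ∨ p3)), w0
2. ¬(p2 → ¬((p3 ∨ ¬p3) ∨ p3)), w1
3. p2, w1
4. (p3 ∨ ¬p3) ∨ p3, w1
5. p3, w1
Accessibility: w0Rw0, w0Rw1, w1Rw1
The negation has an open branch (countermodel exists).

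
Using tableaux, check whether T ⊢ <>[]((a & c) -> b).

Tableau for the negation ~<>[]((a & c) -> b):
1. ~<>[]((a & c) -> b), 0
2. ~[]((a & c) -> b), 0
3. ~((a & c) -> b), 1
4. a & c, 1
5. ~b, 1
6. a, 1
7. c, 1
8. ~[]((a & c) -> b), 1
9. ~((a & c) -> b), 2
10. a & c, 2
11. ~b, 2
12. a, 2
13. c, 2
Accessibility: 0R0, 0R1, 1R1, 1R2, 2R2
The negation has an open branch (countermodel exists).

Invalid (countermodel exists)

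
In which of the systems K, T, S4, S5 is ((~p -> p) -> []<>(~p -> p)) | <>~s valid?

S5-tableau for the negation ~(((~p -> p) -> []<>(~p -> p)) | <>~s):
1. ~(((~p -> p) -> []<>(~p -> p)) | <>~s), u
2. ~((~p -> p) -> []<>(~p -> p)), u
3. ~<>~s, u
4. ~p -> p, u
5. ~[]<>(~p -> p), u
6. s, u
7. p, u
8. ~<>(~p -> p), v
9. s, v
10. ~(~p -> p), u
11. ~p, u
Accessibility: uRu, uRv, vRu, vRv
Branch closes: p and ~p both at u.
Every branch closes (one shown): valid in S5.
S4-tableau for the negation ~(((~p -> p) -> []<>(~p -> p)) | <>~s):
1. ~(((~p -> p) -> []<>(~p -> p)) | <>~s), u
2. ~((~p -> p) -> []<>(~p -> p)), u
3. ~<>~s, u
4. ~p -> p, u
5. ~[]<>(~p -> p), u
6. s, u
7. p, u
8. ~<>(~p -> p), v
9. s, v
10. ~(~p -> p), v
11. ~p, v
Accessibility: uRu, uRv, vRv
Complete open branch: countermodel on an S4-frame, so not valid in S4, nor in K, T (the same frame is also a K-frame and a T-frame).

S5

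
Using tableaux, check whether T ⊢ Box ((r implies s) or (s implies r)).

Valid

Tableau for the negation not Box ((r implies s) or (s implies r)):
1. not Box ((r implies s) or (s implies r)), w0
2. not ((r implies s) or (s implies r)), w1   [neg-Box-rule on 1: fresh world w1, w0Rw1]
3. not (r implies s), w1   [neg-or-rule on 2]
4. not (s implies r), w1   [neg-or-rule on 2]
5. r, w1   [neg-implies-rule on 3]
6. not s, w1   [neg-implies-rule on 3]
7. s, w1   [neg-implies-rule on 4]
8. not r, w1   [neg-implies-rule on 4]
Accessibility: w0Rw0, w0Rw1, w1Rw1
Branch closes: s and not s both at w1.
Every branch of the negation's tableau closes; the branch above is one of them.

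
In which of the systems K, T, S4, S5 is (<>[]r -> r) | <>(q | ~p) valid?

S5

S4-tableau for the negation ~((<>[]r -> r) | <>(q | ~p)):
1. ~((<>[]r -> r) | <>(q | ~p)), 0
2. ~(<>[]r -> r), 0   [~|-rule on 1]
3. ~<>(q | ~p), 0   [~|-rule on 1]
4. <>[]r, 0   [~->-rule on 2]
5. ~r, 0   [~->-rule on 2]
6. ~(q | ~p), 0   [~<>-rule on 3 via 0R0]
7. ~q, 0   [~|-rule on 6]
8. p, 0   [~|-rule on 6]
9. []r, 1   [<>-rule on 4: fresh world 1, 0R1]
10. ~(q | ~p), 1   [~<>-rule on 3 via 0R1]
11. ~q, 1   [~|-rule on 10]
12. p, 1   [~|-rule on 10]
13. r, 1   [[]-rule on 9 via 1R1]
Accessibility: 0R0, 0R1, 1R1
Complete open branch: countermodel on an S4-frame, so not valid in S4, nor in K, T (the same frame is also a K-frame and a T-frame).
S5-tableau for the negation ~((<>[]r -> r) | <>(q | ~p)):
1. ~((<>[]r -> r) | <>(q | ~p)), 0
2. ~(<>[]r -> r), 0   [~|-rule on 1]
3. ~<>(q | ~p), 0   [~|-rule on 1]
4. <>[]r, 0   [~->-rule on 2]
5. ~r, 0   [~->-rule on 2]
6. ~(q | ~p), 0   [~<>-rule on 3 via 0R0]
7. ~q, 0   [~|-rule on 6]
8. p, 0   [~|-rule on 6]
9. []r, 1   [<>-rule on 4: fresh world 1, 0R1]
10. ~(q | ~p), 1   [~<>-rule on 3 via 0R1]
11. ~q, 1   [~|-rule on 10]
12. p, 1   [~|-rule on 10]
13. r, 0   [[]-rule on 9 via 1R0]
Accessibility: 0R0, 0R1, 1R0, 1R1
Branch closes: r and ~r both at 0.
Every branch closes (one shown): valid in S5.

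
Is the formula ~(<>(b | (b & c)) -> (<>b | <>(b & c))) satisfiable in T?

Unsatisfiable

1. ~(<>(b | (b & c)) -> (<>b | <>(b & c))), 0
2. <>(b | (b & c)), 0
3. ~(<>b | <>(b & c)), 0
4. ~<>b, 0
5. ~<>(b & c), 0
6. ~b, 0
7. ~(b & c), 0
8. ~c, 0
9. b | (b & c), 1
10. ~b, 1
11. ~(b & c), 1
12. b & c, 1
13. b, 1
14. c, 1
Accessibility: 0R0, 0R1, 1R1
Branch closes: b and ~b both at 1.
Every branch closes; the branch above is one of them.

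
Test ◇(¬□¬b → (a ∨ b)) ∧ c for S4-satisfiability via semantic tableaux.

Yes, satisfiable

1. ◇(¬□¬b → (a ∨ b)) ∧ c, w0
2. ◇(¬□¬b → (a ∨ b)), w0
3. c, w0
4. ¬□¬b → (a ∨ b), w1
5. a ∨ b, w1
6. b, w1
Accessibility: w0Rw0, w0Rw1, w1Rw1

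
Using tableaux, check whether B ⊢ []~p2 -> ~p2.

Valid

Tableau for the negation ~([]~p2 -> ~p2):
1. ~([]~p2 -> ~p2), 0
2. []~p2, 0
3. p2, 0
4. ~p2, 0
Accessibility: 0R0
Branch closes: p2 and ~p2 both at 0.
All branches of the negation close; one closing branch shown above.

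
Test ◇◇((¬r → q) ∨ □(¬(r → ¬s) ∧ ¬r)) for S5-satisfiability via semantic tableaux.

1. ◇◇((¬r → q) ∨ □(¬(r → ¬s) ∧ ¬r)), u
2. ◇((¬r → q) ∨ □(¬(r → ¬s) ∧ ¬r)), v
3. (¬r → q) ∨ □(¬(r → ¬s) ∧ ¬r), w
4. ¬r → q, w
5. q, w
Accessibility: uRu, uRv, uRw, vRu, vRv, vRw, wRu, wRv, wRw

Satisfiable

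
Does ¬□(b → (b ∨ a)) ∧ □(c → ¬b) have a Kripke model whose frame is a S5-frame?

1. ¬□(b → (b ∨ a)) ∧ □(c → ¬b), u
2. ¬□(b → (b ∨ a)), u
3. □(c → ¬b), u
4. c → ¬b, u
5. ¬b, u
6. ¬(b → (b ∨ a)), v
7. b, v
8. ¬(b ∨ a), v
9. ¬b, v
10. ¬a, v
Accessibility: uRu, uRv, vRu, vRv
Branch closes: b and ¬b both at v.
Every branch closes; the branch above is one of them.

Unsatisfiable (every branch closes)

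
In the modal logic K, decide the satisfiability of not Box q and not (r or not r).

Unsatisfiable (every branch closes)

1. not Box q and not (r or not r), u
2. not Box q, u
3. not (r or not r), u
4. not r, u
5. r, u
Branch closes: r and not r both at u.
All branches of the tableau close; one closing branch shown above.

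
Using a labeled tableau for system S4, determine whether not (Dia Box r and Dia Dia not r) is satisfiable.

1. not (Dia Box r and Dia Dia not r), u
2. not Dia Dia not r, u
3. not Dia not r, u
4. r, u
Accessibility: uRu

Satisfiable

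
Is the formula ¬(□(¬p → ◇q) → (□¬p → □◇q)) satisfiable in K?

1. ¬(□(¬p → ◇q) → (□¬p → □◇q)), 0
2. □(¬p → ◇q), 0   [¬→-rule on 1]
3. ¬(□¬p → □◇q), 0   [¬→-rule on 1]
4. □¬p, 0   [¬→-rule on 3]
5. ¬□◇q, 0   [¬→-rule on 3]
6. ¬◇q, 1   [¬□-rule on 5: fresh world 1, 0R1]
7. ¬p → ◇q, 1   [□-rule on 2 via 0R1]
8. ¬p, 1   [□-rule on 4 via 0R1]
9. ◇q, 1   [→-rule on 7 (branches; this branch)]
10. q, 2   [◇-rule on 9: fresh world 2, 1R2]
11. ¬q, 2   [¬◇-rule on 6 via 1R2]
Accessibility: 0R1, 1R2
Branch closes: q and ¬q both at 2.
(One branch shown.) All branches close.

No, unsatisfiable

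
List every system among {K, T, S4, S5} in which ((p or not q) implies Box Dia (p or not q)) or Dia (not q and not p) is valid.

S5

S5-tableau for the negation not (((p or not q) implies Box Dia (p or not q)) or Dia (not q and not p)):
1. not (((p or not q) implies Box Dia (p or not q)) or Dia (not q and not p)), w0
2. not ((p or not q) implies Box Dia (p or not q)), w0
3. not Dia (not q and not p), w0
4. p or not q, w0
5. not Box Dia (p or not q), w0
6. not (not q and not p), w0
7. not q, w0
8. p, w0
9. not Dia (p or not q), w1
10. not (not q and not p), w1
11. not (p or not q), w0
12. not p, w0
13. q, w0
Accessibility: w0Rw0, w0Rw1, w1Rw0, w1Rw1
Branch closes: p and not p both at w0.
Every branch closes (one shown): valid in S5.
S4-tableau for the negation not (((p or not q) implies Box Dia (p or not q)) or Dia (not q and not p)):
1. not (((p or not q) implies Box Dia (p or not q)) or Dia (not q and not p)), w0
2. not ((p or not q) implies Box Dia (p or not q)), w0
3. not Dia (not q and not p), w0
4. p or not q, w0
5. not Box Dia (p or not q), w0
6. not (not q and not p), w0
7. not q, w0
8. p, w0
9. not Dia (p or not q), w1
10. not (not q and not p), w1
11. not (p or not q), w1
12. not p, w1
13. q, w1
Accessibility: w0Rw0, w0Rw1, w1Rw1
Complete open branch: countermodel on an S4-frame, so not valid in S4, nor in K, T (the same frame is also a K-frame and a T-frame).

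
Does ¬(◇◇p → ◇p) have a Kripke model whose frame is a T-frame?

1. ¬(◇◇p → ◇p), u
2. ◇◇p, u   [¬→-rule on 1]
3. ¬◇p, u   [¬→-rule on 1]
4. ¬p, u   [¬◇-rule on 3 via uRu]
5. ◇p, v   [◇-rule on 2: fresh world v, uRv]
6. ¬p, v   [¬◇-rule on 3 via uRv]
7. p, w   [◇-rule on 5: fresh world w, vRw]
Accessibility: uRu, uRv, vRv, vRw, wRw

Yes, satisfiable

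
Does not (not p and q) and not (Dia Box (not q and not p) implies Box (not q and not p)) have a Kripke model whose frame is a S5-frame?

1. not (not p and q) and not (Dia Box (not q and not p) implies Box (not q and not p)), u
2. not (not p and q), u
3. not (Dia Box (not q and not p) implies Box (not q and not p)), u
4. Dia Box (not q and not p), u
5. not Box (not q and not p), u
6. not q, u
7. Box (not q and not p), v
8. not q and not p, u
9. not p, u
10. not q and not p, v
11. not q, v
12. not p, v
13. not (not q and not p), w
14. not q and not p, w
15. not q, w
16. not p, w
17. p, w
Accessibility: uRu, uRv, uRw, vRu, vRv, vRw, wRu, wRv, wRw
Branch closes: p and not p both at w.
Every branch closes; the branch above is one of them.

Unsatisfiable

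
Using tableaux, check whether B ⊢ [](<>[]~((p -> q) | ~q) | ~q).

Tableau for the negation ~[](<>[]~((p -> q) | ~q) | ~q):
1. ~[](<>[]~((p -> q) | ~q) | ~q), u
2. ~(<>[]~((p -> q) | ~q) | ~q), v   [~[]-rule on 1: fresh world v, uRv]
3. ~<>[]~((p -> q) | ~q), v   [~|-rule on 2]
4. q, v   [~|-rule on 2]
5. ~[]~((p -> q) | ~q), u   [~<>-rule on 3 via vRu]
6. ~[]~((p -> q) | ~q), v   [~<>-rule on 3 via vRv]
7. (p -> q) | ~q, w   [~[]-rule on 5: fresh world w, uRw]
8. ~q, w   [|-rule on 7 (branches; this branch)]
9. (p -> q) | ~q, x   [~[]-rule on 6: fresh world x, vRx]
10. ~[]~((p -> q) | ~q), x   [~<>-rule on 3 via vRx]
11. ~q, x   [|-rule on 9 (branches; this branch)]
12. (p -> q) | ~q, y   [~[]-rule on 10: fresh world y, xRy]
13. ~q, y   [|-rule on 12 (branches; this branch)]
Accessibility: uRu, uRv, uRw, vRu, vRv, vRx, wRu, wRw, xRv, xRx, xRy, yRx, yRy
The negation has an open branch (countermodel exists).

Not valid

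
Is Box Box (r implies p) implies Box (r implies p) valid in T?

Valid

Tableau for the negation not (Box Box (r implies p) implies Box (r implies p)):
1. not (Box Box (r implies p) implies Box (r implies p)), 0
2. Box Box (r implies p), 0
3. not Box (r implies p), 0
4. Box (r implies p), 0
5. r implies p, 0
6. p, 0
7. not (r implies p), 1
8. r, 1
9. not p, 1
10. Box (r implies p), 1
11. r implies p, 1
12. p, 1
Accessibility: 0R0, 0R1, 1R1
Branch closes: p and not p both at 1.
All branches of the negation close; one closing branch shown above.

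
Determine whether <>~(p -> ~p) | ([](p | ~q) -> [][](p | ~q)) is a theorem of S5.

Tableau for the negation ~(<>~(p -> ~p) | ([](p | ~q) -> [][](p | ~q))):
1. ~(<>~(p -> ~p) | ([](p | ~q) -> [][](p | ~q))), u
2. ~<>~(p -> ~p), u
3. ~([](p | ~q) -> [][](p | ~q)), u
4. [](p | ~q), u
5. ~[][](p | ~q), u
6. p -> ~p, u
7. p | ~q, u
8. ~p, u
9. ~q, u
10. ~[](p | ~q), v
11. p -> ~p, v
12. p | ~q, v
13. ~p, v
14. ~q, v
15. ~(p | ~q), w
16. ~p, w
17. q, w
18. p -> ~p, w
19. p | ~q, w
20. ~q, w
Accessibility: uRu, uRv, uRw, vRu, vRv, vRw, wRu, wRv, wRw
Branch closes: q and ~q both at w.
All branches of the negation close; one closing branch shown above.

Yes, valid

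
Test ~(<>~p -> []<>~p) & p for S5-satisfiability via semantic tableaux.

1. ~(<>~p -> []<>~p) & p, w0
2. ~(<>~p -> []<>~p), w0
3. p, w0
4. <>~p, w0
5. ~[]<>~p, w0
6. ~p, w1
7. ~<>~p, w2
8. p, w1
Accessibility: w0Rw0, w0Rw1, w0Rw2, w1Rw0, w1Rw1, w1Rw2, w2Rw0, w2Rw1, w2Rw2
Branch closes: p and ~p both at w1.
(One branch shown.) All branches close.

No, unsatisfiable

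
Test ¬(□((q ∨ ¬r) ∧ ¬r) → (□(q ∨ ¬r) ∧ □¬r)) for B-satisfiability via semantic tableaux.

Unsatisfiable

1. ¬(□((q ∨ ¬r) ∧ ¬r) → (□(q ∨ ¬r) ∧ □¬r)), u
2. □((q ∨ ¬r) ∧ ¬r), u   [¬→-rule on 1]
3. ¬(□(q ∨ ¬r) ∧ □¬r), u   [¬→-rule on 1]
4. (q ∨ ¬r) ∧ ¬r, u   [□-rule on 2 via uRu]
5. q ∨ ¬r, u   [∧-rule on 4]
6. ¬r, u   [∧-rule on 4]
7. ¬□(q ∨ ¬r), u   [¬∧-rule on 3 (branches; this branch)]
8. ¬(q ∨ ¬r), v   [¬□-rule on 7: fresh world v, uRv]
9. ¬q, v   [¬∨-rule on 8]
10. r, v   [¬∨-rule on 8]
11. (q ∨ ¬r) ∧ ¬r, v   [□-rule on 2 via uRv]
12. q ∨ ¬r, v   [∧-rule on 11]
13. ¬r, v   [∧-rule on 11]
Accessibility: uRu, uRv, vRu, vRv
Branch closes: r and ¬r both at v.
Every branch closes; the branch above is one of them.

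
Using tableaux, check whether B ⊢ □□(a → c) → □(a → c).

Valid

Tableau for the negation ¬(□□(a → c) → □(a → c)):
1. ¬(□□(a → c) → □(a → c)), w0
2. □□(a → c), w0
3. ¬□(a → c), w0
4. □(a → c), w0
5. a → c, w0
6. c, w0
7. ¬(a → c), w1
8. a, w1
9. ¬c, w1
10. □(a → c), w1
11. a → c, w1
12. c, w1
Accessibility: w0Rw0, w0Rw1, w1Rw0, w1Rw1
Branch closes: c and ¬c both at w1.
Every branch of the negation's tableau closes; the branch above is one of them.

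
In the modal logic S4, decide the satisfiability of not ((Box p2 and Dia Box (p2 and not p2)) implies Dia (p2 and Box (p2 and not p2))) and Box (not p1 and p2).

Unsatisfiable (every branch closes)

1. not ((Box p2 and Dia Box (p2 and not p2)) implies Dia (p2 and Box (p2 and not p2))) and Box (not p1 and p2), 0
2. not ((Box p2 and Dia Box (p2 and not p2)) implies Dia (p2 and Box (p2 and not p2))), 0
3. Box (not p1 and p2), 0
4. Box p2 and Dia Box (p2 and not p2), 0
5. not Dia (p2 and Box (p2 and not p2)), 0
6. Box p2, 0
7. Dia Box (p2 and not p2), 0
8. not p1 and p2, 0
9. not p1, 0
10. p2, 0
11. not (p2 and Box (p2 and not p2)), 0
12. not Box (p2 and not p2), 0
13. Box (p2 and not p2), 1
14. not p1 and p2, 1
15. not p1, 1
16. p2, 1
17. not (p2 and Box (p2 and not p2)), 1
18. p2 and not p2, 1
19. not p2, 1
Accessibility: 0R0, 0R1, 1R1
Branch closes: p2 and not p2 both at 1.
Every branch closes; the branch above is one of them.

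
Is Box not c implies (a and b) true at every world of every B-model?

No, not valid

Tableau for the negation not (Box not c implies (a and b)):
1. not (Box not c implies (a and b)), w0
2. Box not c, w0
3. not (a and b), w0
4. not c, w0
5. not b, w0
Accessibility: w0Rw0
The negation has an open branch (countermodel exists).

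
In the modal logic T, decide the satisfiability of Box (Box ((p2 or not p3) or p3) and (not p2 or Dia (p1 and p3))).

Yes, satisfiable

1. Box (Box ((p2 or not p3) or p3) and (not p2 or Dia (p1 and p3))), u
2. Box ((p2 or not p3) or p3) and (not p2 or Dia (p1 and p3)), u   [Box-rule on 1 via uRu]
3. Box ((p2 or not p3) or p3), u   [and-rule on 2]
4. not p2 or Dia (p1 and p3), u   [and-rule on 2]
5. (p2 or not p3) or p3, u   [Box-rule on 3 via uRu]
6. Dia (p1 and p3), u   [or-rule on 4 (branches; this branch)]
7. p3, u   [or-rule on 5 (branches; this branch)]
8. p1 and p3, v   [Dia-rule on 6: fresh world v, uRv]
9. p1, v   [and-rule on 8]
10. p3, v   [and-rule on 8]
11. Box ((p2 or not p3) or p3) and (not p2 or Dia (p1 and p3)), v   [Box-rule on 1 via uRv]
12. Box ((p2 or not p3) or p3), v   [and-rule on 11]
13. not p2 or Dia (p1 and p3), v   [and-rule on 11]
14. (p2 or not p3) or p3, v   [Box-rule on 3 via uRv]
15. Dia (p1 and p3), v   [or-rule on 13 (branches; this branch)]
16. p1 and p3, w   [Dia-rule on 15: fresh world w, vRw]
17. p1, w   [and-rule on 16]
18. p3, w   [and-rule on 16]
19. (p2 or not p3) or p3, w   [Box-rule on 12 via vRw]
Accessibility: uRu, uRv, vRv, vRw, wRw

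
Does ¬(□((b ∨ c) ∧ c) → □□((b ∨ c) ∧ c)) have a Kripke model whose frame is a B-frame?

Yes, satisfiable

1. ¬(□((b ∨ c) ∧ c) → □□((b ∨ c) ∧ c)), w0
2. □((b ∨ c) ∧ c), w0   [¬→-rule on 1]
3. ¬□□((b ∨ c) ∧ c), w0   [¬→-rule on 1]
4. (b ∨ c) ∧ c, w0   [□-rule on 2 via w0Rw0]
5. b ∨ c, w0   [∧-rule on 4]
6. c, w0   [∧-rule on 4]
7. ¬□((b ∨ c) ∧ c), w1   [¬□-rule on 3: fresh world w1, w0Rw1]
8. (b ∨ c) ∧ c, w1   [□-rule on 2 via w0Rw1]
9. b ∨ c, w1   [∧-rule on 8]
10. c, w1   [∧-rule on 8]
11. ¬((b ∨ c) ∧ c), w2   [¬□-rule on 7: fresh world w2, w1Rw2]
12. ¬c, w2   [¬∧-rule on 11 (branches; this branch)]
Accessibility: w0Rw0, w0Rw1, w1Rw0, w1Rw1, w1Rw2, w2Rw1, w2Rw2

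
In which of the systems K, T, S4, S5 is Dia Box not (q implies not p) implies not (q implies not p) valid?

S5

S5-tableau for the negation not (Dia Box not (q implies not p) implies not (q implies not p)):
1. not (Dia Box not (q implies not p) implies not (q implies not p)), w0
2. Dia Box not (q implies not p), w0
3. q implies not p, w0
4. not p, w0
5. Box not (q implies not p), w1
6. not (q implies not p), w0
7. q, w0
8. p, w0
Accessibility: w0Rw0, w0Rw1, w1Rw0, w1Rw1
Branch closes: p and not p both at w0.
Every branch closes (one shown): valid in S5.
S4-tableau for the negation not (Dia Box not (q implies not p) implies not (q implies not p)):
1. not (Dia Box not (q implies not p) implies not (q implies not p)), w0
2. Dia Box not (q implies not p), w0
3. q implies not p, w0
4. not p, w0
5. Box not (q implies not p), w1
6. not (q implies not p), w1
7. q, w1
8. p, w1
Accessibility: w0Rw0, w0Rw1, w1Rw1
Complete open branch: countermodel on an S4-frame, so not valid in S4, nor in K, T (the same frame is also a K-frame and a T-frame).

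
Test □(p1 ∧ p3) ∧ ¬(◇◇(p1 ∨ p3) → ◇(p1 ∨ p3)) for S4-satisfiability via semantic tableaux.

1. □(p1 ∧ p3) ∧ ¬(◇◇(p1 ∨ p3) → ◇(p1 ∨ p3)), w0
2. □(p1 ∧ p3), w0   [∧-rule on 1]
3. ¬(◇◇(p1 ∨ p3) → ◇(p1 ∨ p3)), w0   [∧-rule on 1]
4. ◇◇(p1 ∨ p3), w0   [¬→-rule on 3]
5. ¬◇(p1 ∨ p3), w0   [¬→-rule on 3]
6. p1 ∧ p3, w0   [□-rule on 2 via w0Rw0]
7. p1, w0   [∧-rule on 6]
8. p3, w0   [∧-rule on 6]
9. ¬(p1 ∨ p3), w0   [¬◇-rule on 5 via w0Rw0]
10. ¬p1, w0   [¬∨-rule on 9]
11. ¬p3, w0   [¬∨-rule on 9]
Accessibility: w0Rw0
Branch closes: p1 and ¬p1 both at w0.
Every branch closes; the branch above is one of them.

Unsatisfiable (every branch closes)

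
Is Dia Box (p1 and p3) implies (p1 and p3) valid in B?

Tableau for the negation not (Dia Box (p1 and p3) implies (p1 and p3)):
1. not (Dia Box (p1 and p3) implies (p1 and p3)), u
2. Dia Box (p1 and p3), u
3. not (p1 and p3), u
4. not p3, u
5. Box (p1 and p3), v
6. p1 and p3, u
7. p1, u
8. p3, u
Accessibility: uRu, uRv, vRu, vRv
Branch closes: p3 and not p3 both at u.
Every branch of the negation's tableau closes; the branch above is one of them.

Valid in B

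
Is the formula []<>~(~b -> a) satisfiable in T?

1. []<>~(~b -> a), 0
2. <>~(~b -> a), 0
3. ~(~b -> a), 1
4. ~b, 1
5. ~a, 1
6. <>~(~b -> a), 1
7. ~(~b -> a), 2
8. ~b, 2
9. ~a, 2
Accessibility: 0R0, 0R1, 1R1, 1R2, 2R2

Satisfiable (open branch found)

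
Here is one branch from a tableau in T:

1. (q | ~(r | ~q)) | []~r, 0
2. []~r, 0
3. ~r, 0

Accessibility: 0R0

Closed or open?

Open

There is no literal clash: for every atom and world, at most one sign appears.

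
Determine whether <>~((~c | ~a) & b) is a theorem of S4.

Invalid (countermodel exists)

Tableau for the negation ~<>~((~c | ~a) & b):
1. ~<>~((~c | ~a) & b), 0
2. (~c | ~a) & b, 0
3. ~c | ~a, 0
4. b, 0
5. ~a, 0
Accessibility: 0R0
The negation has an open branch (countermodel exists).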